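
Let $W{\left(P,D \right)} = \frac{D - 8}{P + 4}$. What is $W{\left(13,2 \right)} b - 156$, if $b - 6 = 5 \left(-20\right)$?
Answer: $- \frac{2088}{17} \approx -122.82$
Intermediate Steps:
$W{\left(P,D \right)} = \frac{-8 + D}{4 + P}$
$b = -94$ ($b = 6 + 5 \left(-20\right) = 6 - 100 = -94$)
$W{\left(13,2 \right)} b - 156 = \frac{-8 + 2}{4 + 13} \left(-94\right) - 156 = \frac{1}{17} \left(-6\right) \left(-94\right) - 156 = \left(- \frac{6}{17}\right) \left(-94\right) - 156 = \frac{564}{17} - 156 = - \frac{2088}{17}$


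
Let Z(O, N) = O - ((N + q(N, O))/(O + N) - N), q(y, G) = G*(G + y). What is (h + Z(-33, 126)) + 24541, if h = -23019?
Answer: 51046/31 ≈ 1646.6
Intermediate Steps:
Z(O, N) = N + O - (N + O*(N + O))/(N + O) (Z(O, N) = O - ((N + O*(O + N))/(O + N) - N) = O - ((N + O*(N + O))/(N + O) - N) = O - (-N + (N + O*(N + O))/(N + O)) = O + (N - (N + O*(N + O))/(N + O)) = N + O - (N + O*(N + O))/(N + O))
(h + Z(-33, 126)) + 24541 = (-23019 + 126*(-1 + 126 - 33)/(126 - 33)) + 24541 = (-23019 + 126*92/93) + 24541 = (-23019 + 126*(1/93)*92) + 24541 = (-23019 + 3864/31) + 24541 = -709725/31 + 24541 = 51046/31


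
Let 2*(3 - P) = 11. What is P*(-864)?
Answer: 2160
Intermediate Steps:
P = -5/2 (P = 3 - ½*11 = 3 - 11/2 = -5/2 ≈ -2.5000)
P*(-864) = -5/2*(-864) = 2160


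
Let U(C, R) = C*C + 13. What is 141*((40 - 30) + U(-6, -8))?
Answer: 8319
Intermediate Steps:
U(C, R) = 13 + C² (U(C, R) = C² + 13 = 13 + C²)
141*((40 - 30) + U(-6, -8)) = 141*((40 - 30) + (13 + (-6)²)) = 141*(10 + (13 + 36)) = 141*(10 + 49) = 141*59 = 8319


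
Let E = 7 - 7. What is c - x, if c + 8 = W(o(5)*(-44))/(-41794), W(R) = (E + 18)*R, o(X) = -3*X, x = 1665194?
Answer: -34797732134/20897 ≈ -1.6652e+6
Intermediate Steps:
E = 0
W(R) = 18*R (W(R) = (0 + 18)*R = 18*R)
c = -173116/20897 (c = -8 + (18*(-3*5*(-44)))/(-41794) = -8 + (18*(-15*(-44)))*(-1/41794) = -8 + (18*660)*(-1/41794) = -8 + 11880*(-1/41794) = -8 - 5940/20897 = -173116/20897 ≈ -8.2843)
c - x = -173116/20897 - 1*1665194 = -173116/20897 - 1665194 = -34797732134/20897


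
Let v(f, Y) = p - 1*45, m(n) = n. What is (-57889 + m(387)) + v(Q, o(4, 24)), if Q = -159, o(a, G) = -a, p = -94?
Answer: -57641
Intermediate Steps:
v(f, Y) = -139 (v(f, Y) = -94 - 1*45 = -94 - 45 = -139)
(-57889 + m(387)) + v(Q, o(4, 24)) = (-57889 + 387) - 139 = -57502 - 139 = -57641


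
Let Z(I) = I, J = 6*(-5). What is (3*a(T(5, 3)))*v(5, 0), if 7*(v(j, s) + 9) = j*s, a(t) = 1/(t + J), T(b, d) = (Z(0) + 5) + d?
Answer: 27/22 ≈ 1.2273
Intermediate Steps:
J = -30
T(b, d) = 5 + d (T(b, d) = (0 + 5) + d = 5 + d)
a(t) = 1/(-30 + t) (a(t) = 1/(t - 30) = 1/(-30 + t))
v(j, s) = -9 + j*s/7 (v(j, s) = -9 + (j*s)/7 = -9 + j*s/7)
(3*a(T(5, 3)))*v(5, 0) = (3/(-30 + (5 + 3)))*(-9 + (⅐)*5*0) = (3/(-30 + 8))*(-9 + 0) = (3/(-22))*(-9) = (3*(-1/22))*(-9) = -3/22*(-9) = 27/22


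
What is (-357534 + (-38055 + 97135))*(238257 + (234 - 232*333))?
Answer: -48121230690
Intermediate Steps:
(-357534 + (-38055 + 97135))*(238257 + (234 - 232*333)) = (-357534 + 59080)*(238257 + (234 - 77256)) = -298454*(238257 - 77022) = -298454*161235 = -48121230690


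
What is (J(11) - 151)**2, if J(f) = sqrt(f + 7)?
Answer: 22819 - 906*sqrt(2) ≈ 21538.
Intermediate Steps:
J(f) = sqrt(7 + f)
(J(11) - 151)**2 = (sqrt(7 + 11) - 151)**2 = (sqrt(18) - 151)**2 = (3*sqrt(2) - 151)**2 = (-151 + 3*sqrt(2))**2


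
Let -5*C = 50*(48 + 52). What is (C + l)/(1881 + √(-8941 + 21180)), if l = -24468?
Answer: -23952654/1762961 + 12734*√12239/1762961 ≈ -12.788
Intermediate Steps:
C = -1000 (C = -10*(48 + 52) = -10*100 = -⅕*5000 = -1000)
(C + l)/(1881 + √(-8941 + 21180)) = (-1000 - 24468)/(1881 + √(-8941 + 21180)) = -25468/(1881 + √12239)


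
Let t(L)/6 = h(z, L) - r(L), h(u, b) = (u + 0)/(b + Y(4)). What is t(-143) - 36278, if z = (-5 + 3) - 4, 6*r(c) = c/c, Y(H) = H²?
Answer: -4607397/127 ≈ -36279.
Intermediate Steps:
r(c) = ⅙ (r(c) = (c/c)/6 = (⅙)*1 = ⅙)
z = -6 (z = -2 - 4 = -6)
h(u, b) = u/(16 + b) (h(u, b) = (u + 0)/(b + 4²) = u/(b + 16) = u/(16 + b))
t(L) = -1 - 36/(16 + L) (t(L) = 6*(-6/(16 + L) - 1*⅙) = 6*(-6/(16 + L) - ⅙) = 6*(-⅙ - 6/(16 + L)) = -1 - 36/(16 + L))
t(-143) - 36278 = (-52 - 1*(-143))/(16 - 143) - 36278 = (-52 + 143)/(-127) - 36278 = -1/127*91 - 36278 = -91/127 - 36278 = -4607397/127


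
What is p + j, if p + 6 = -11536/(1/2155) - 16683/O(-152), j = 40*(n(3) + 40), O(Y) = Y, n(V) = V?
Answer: -3778454949/152 ≈ -2.4858e+7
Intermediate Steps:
j = 1720 (j = 40*(3 + 40) = 40*43 = 1720)
p = -3778716389/152 (p = -6 + (-11536/(1/2155) - 16683/(-152)) = -6 + (-11536/1/2155 - 16683*(-1/152)) = -6 + (-11536*2155 + 16683/152) = -6 + (-24860080 + 16683/152) = -6 - 3778715477/152 = -3778716389/152 ≈ -2.4860e+7)
p + j = -3778716389/152 + 1720 = -3778454949/152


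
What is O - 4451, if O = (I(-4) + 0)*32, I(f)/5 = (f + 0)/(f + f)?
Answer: -4371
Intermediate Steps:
I(f) = 5/2 (I(f) = 5*((f + 0)/(f + f)) = 5*(f/((2*f))) = 5*(f*(1/(2*f))) = 5*(½) = 5/2)
O = 80 (O = (5/2 + 0)*32 = (5/2)*32 = 80)
O - 4451 = 80 - 4451 = -4371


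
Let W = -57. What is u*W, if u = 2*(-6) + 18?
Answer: -342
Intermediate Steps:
u = 6 (u = -12 + 18 = 6)
u*W = 6*(-57) = -342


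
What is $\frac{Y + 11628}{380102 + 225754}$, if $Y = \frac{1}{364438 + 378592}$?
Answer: $\frac{8639952841}{450169183680} \approx 0.019193$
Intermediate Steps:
$Y = \frac{1}{743030} \approx 1.3458 \cdot 10^{-6}$
$\frac{Y + 11628}{380102 + 225754} = \frac{\frac{1}{743030} + 11628}{380102 + 225754} = \frac{8639952841}{743030 \cdot 605856} = \frac{8639952841}{743030} \cdot \frac{1}{605856} = \frac{8639952841}{450169183680}$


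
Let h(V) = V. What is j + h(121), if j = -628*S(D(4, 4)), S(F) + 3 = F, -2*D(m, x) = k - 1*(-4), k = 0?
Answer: 3261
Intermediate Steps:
D(m, x) = -2 (D(m, x) = -(0 - 1*(-4))/2 = -(0 + 4)/2 = -½*4 = -2)
S(F) = -3 + F
j = 3140 (j = -628*(-3 - 2) = -628*(-5) = 3140)
j + h(121) = 3140 + 121 = 3261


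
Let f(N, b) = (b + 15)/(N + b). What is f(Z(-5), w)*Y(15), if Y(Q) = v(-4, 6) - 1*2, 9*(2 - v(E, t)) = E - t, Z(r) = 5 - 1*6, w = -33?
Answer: 10/17 ≈ 0.58823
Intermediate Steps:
Z(r) = -1 (Z(r) = 5 - 6 = -1)
f(N, b) = (15 + b)/(N + b)
v(E, t) = 2 - E/9 + t/9 (v(E, t) = 2 - (E - t)/9 = 2 + (-E/9 + t/9) = 2 - E/9 + t/9)
Y(Q) = 10/9 (Y(Q) = (2 - ⅑*(-4) + (⅑)*6) - 1*2 = (2 + 4/9 + ⅔) - 2 = 28/9 - 2 = 10/9)
f(Z(-5), w)*Y(15) = ((15 - 33)/(-1 - 33))*(10/9) = (-18/(-34))*(10/9) = -1/34*(-18)*(10/9) = (9/17)*(10/9) = 10/17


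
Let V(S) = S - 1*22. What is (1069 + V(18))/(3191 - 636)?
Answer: 213/511 ≈ 0.41683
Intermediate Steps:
V(S) = -22 + S (V(S) = S - 22 = -22 + S)
(1069 + V(18))/(3191 - 636) = (1069 + (-22 + 18))/(3191 - 636) = (1069 - 4)/2555 = 1065*(1/2555) = 213/511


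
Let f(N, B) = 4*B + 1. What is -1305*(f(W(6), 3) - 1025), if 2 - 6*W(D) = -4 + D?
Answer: 1320660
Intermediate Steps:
W(D) = 1 - D/6 (W(D) = ⅓ - (-4 + D)/6 = ⅓ + (⅔ - D/6) = 1 - D/6)
f(N, B) = 1 + 4*B
-1305*(f(W(6), 3) - 1025) = -1305*((1 + 4*3) - 1025) = -1305*((1 + 12) - 1025) = -1305*(13 - 1025) = -1305*(-1012) = 1320660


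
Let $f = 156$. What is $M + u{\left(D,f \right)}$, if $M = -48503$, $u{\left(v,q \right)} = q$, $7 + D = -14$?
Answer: $-48347$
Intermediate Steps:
$D = -21$ ($D = -7 - 14 = -21$)
$M + u{\left(D,f \right)} = -48503 + 156 = -48347$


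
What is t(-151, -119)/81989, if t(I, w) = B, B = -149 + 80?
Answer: -69/81989 ≈ -0.00084158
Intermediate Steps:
B = -69
t(I, w) = -69
t(-151, -119)/81989 = -69/81989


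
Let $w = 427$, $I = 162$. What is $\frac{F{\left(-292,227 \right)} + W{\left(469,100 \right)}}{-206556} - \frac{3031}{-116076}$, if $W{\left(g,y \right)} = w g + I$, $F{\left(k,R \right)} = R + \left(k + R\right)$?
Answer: $- \frac{472026362}{499504047} \approx -0.94499$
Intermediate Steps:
$F{\left(k,R \right)} = k + 2 R$ ($F{\left(k,R \right)} = R + \left(R + k\right) = k + 2 R$)
$W{\left(g,y \right)} = 162 + 427 g$ ($W{\left(g,y \right)} = 427 g + 162 = 162 + 427 g$)
$\frac{F{\left(-292,227 \right)} + W{\left(469,100 \right)}}{-206556} - \frac{3031}{-116076} = \frac{\left(-292 + 2 \cdot 227\right) + \left(162 + 427 \cdot 469\right)}{-206556} - \frac{3031}{-116076} = \left(\left(-292 + 454\right) + \left(162 + 200263\right)\right) \left(- \frac{1}{206556}\right) - - \frac{3031}{116076} = \left(162 + 200425\right) \left(- \frac{1}{206556}\right) + \frac{3031}{116076} = 200587 \left(- \frac{1}{206556}\right) + \frac{3031}{116076} = - \frac{200587}{206556} + \frac{3031}{116076} = - \frac{472026362}{499504047}$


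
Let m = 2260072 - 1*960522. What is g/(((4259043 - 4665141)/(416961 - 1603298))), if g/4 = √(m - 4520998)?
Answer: 4745348*I*√805362/203049 ≈ 20973.0*I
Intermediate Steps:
m = 1299550 (m = 2260072 - 960522 = 1299550)
g = 8*I*√805362 (g = 4*√(1299550 - 4520998) = 4*√(-3221448) = 4*(2*I*√805362) = 8*I*√805362 ≈ 7179.4*I)
g/(((4259043 - 4665141)/(416961 - 1603298))) = (8*I*√805362)/(((4259043 - 4665141)/(416961 - 1603298))) = (8*I*√805362)/((-406098/(-1186337))) = (8*I*√805362)/((-406098*(-1/1186337))) = (8*I*√805362)/(406098/1186337) = (8*I*√805362)*(1186337/406098) = 4745348*I*√805362/203049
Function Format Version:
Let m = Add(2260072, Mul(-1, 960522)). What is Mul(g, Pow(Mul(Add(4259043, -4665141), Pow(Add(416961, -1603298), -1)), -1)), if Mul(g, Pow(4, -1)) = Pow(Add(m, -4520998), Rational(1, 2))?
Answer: Mul(Rational(4745348, 203049), I, Pow(805362, Rational(1, 2))) ≈ Mul(20973., I)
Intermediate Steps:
m = 1299550 (m = Add(2260072, -960522) = 1299550)
g = Mul(8, I, Pow(805362, Rational(1, 2))) (g = Mul(4, Pow(Add(1299550, -4520998), Rational(1, 2))) = Mul(4, Pow(-3221448, Rational(1, 2))) = Mul(4, Mul(2, I, Pow(805362, Rational(1, 2)))) = Mul(8, I, Pow(805362, Rational(1, 2))) ≈ Mul(7179.4, I))
Mul(g, Pow(Mul(Add(4259043, -4665141), Pow(Add(416961, -1603298), -1)), -1)) = Mul(Mul(8, I, Pow(805362, Rational(1, 2))), Pow(Mul(Add(4259043, -4665141), Pow(Add(416961, -1603298), -1)), -1)) = Mul(Mul(8, I, Pow(805362, Rational(1, 2))), Pow(Mul(-406098, Pow(-1186337, -1)), -1)) = Mul(Mul(8, I, Pow(805362, Rational(1, 2))), Pow(Mul(-406098, Rational(-1, 1186337)), -1)) = Mul(Mul(8, I, Pow(805362, Rational(1, 2))), Pow(Rational(406098, 1186337), -1)) = Mul(Mul(8, I, Pow(805362, Rational(1, 2))), Rational(1186337, 406098)) = Mul(Rational(4745348, 203049), I, Pow(805362, Rational(1, 2)))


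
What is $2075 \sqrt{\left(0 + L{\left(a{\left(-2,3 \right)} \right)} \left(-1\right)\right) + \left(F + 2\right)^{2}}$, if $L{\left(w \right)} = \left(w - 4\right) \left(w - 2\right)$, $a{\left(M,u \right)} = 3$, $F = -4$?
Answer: $2075 \sqrt{5} \approx 4639.8$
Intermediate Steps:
$L{\left(w \right)} = \left(-4 + w\right) \left(-2 + w\right)$
$2075 \sqrt{\left(0 + L{\left(a{\left(-2,3 \right)} \right)} \left(-1\right)\right) + \left(F + 2\right)^{2}} = 2075 \sqrt{\left(0 + \left(8 + 3^{2} - 18\right) \left(-1\right)\right) + \left(-4 + 2\right)^{2}} = 2075 \sqrt{\left(0 + \left(8 + 9 - 18\right) \left(-1\right)\right) + \left(-2\right)^{2}} = 2075 \sqrt{\left(0 - -1\right) + 4} = 2075 \sqrt{\left(0 + 1\right) + 4} = 2075 \sqrt{1 + 4} = 2075 \sqrt{5}$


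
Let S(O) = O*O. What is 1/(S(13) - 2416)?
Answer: -1/2247 ≈ -0.00044504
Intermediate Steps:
S(O) = O²
1/(S(13) - 2416) = 1/(13² - 2416) = 1/(169 - 2416) = 1/(-2247) = -1/2247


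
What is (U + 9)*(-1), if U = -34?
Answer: 25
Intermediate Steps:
(U + 9)*(-1) = (-34 + 9)*(-1) = -25*(-1) = 25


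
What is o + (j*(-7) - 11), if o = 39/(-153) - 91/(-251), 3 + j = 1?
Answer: 39781/12801 ≈ 3.1076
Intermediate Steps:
j = -2 (j = -3 + 1 = -2)
o = 1378/12801 (o = 39*(-1/153) - 91*(-1/251) = -13/51 + 91/251 = 1378/12801 ≈ 0.10765)
o + (j*(-7) - 11) = 1378/12801 + (-2*(-7) - 11) = 1378/12801 + (14 - 11) = 1378/12801 + 3 = 39781/12801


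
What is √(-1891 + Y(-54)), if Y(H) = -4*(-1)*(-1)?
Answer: I*√1895 ≈ 43.532*I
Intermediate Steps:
Y(H) = -4 (Y(H) = 4*(-1) = -4)
√(-1891 + Y(-54)) = √(-1891 - 4) = √(-1895) = I*√1895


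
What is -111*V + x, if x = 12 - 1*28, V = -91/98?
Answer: 1219/14 ≈ 87.071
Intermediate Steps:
V = -13/14 (V = -91*1/98 = -13/14 ≈ -0.92857)
x = -16 (x = 12 - 28 = -16)
-111*V + x = -111*(-13/14) - 16 = 1443/14 - 16 = 1219/14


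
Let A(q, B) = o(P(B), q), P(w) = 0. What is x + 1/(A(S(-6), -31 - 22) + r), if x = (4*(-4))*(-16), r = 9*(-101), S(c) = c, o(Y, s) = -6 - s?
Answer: 232703/909 ≈ 256.00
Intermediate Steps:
r = -909
A(q, B) = -6 - q
x = 256 (x = -16*(-16) = 256)
x + 1/(A(S(-6), -31 - 22) + r) = 256 + 1/((-6 - 1*(-6)) - 909) = 256 + 1/((-6 + 6) - 909) = 256 + 1/(0 - 909) = 256 + 1/(-909) = 256 - 1/909 = 232703/909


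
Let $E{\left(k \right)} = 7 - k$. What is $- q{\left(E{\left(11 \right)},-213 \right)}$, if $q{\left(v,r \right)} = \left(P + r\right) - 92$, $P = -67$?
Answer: $372$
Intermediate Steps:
$q{\left(v,r \right)} = -159 + r$ ($q{\left(v,r \right)} = \left(-67 + r\right) - 92 = -159 + r$)
$- q{\left(E{\left(11 \right)},-213 \right)} = - (-159 - 213) = \left(-1\right) \left(-372\right) = 372$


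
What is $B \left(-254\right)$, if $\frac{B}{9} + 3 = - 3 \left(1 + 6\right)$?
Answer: $54864$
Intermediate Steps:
$B = -216$ ($B = -27 + 9 \left(- 3 \left(1 + 6\right)\right) = -27 + 9 \left(\left(-3\right) 7\right) = -27 + 9 \left(-21\right) = -27 - 189 = -216$)
$B \left(-254\right) = \left(-216\right) \left(-254\right) = 54864$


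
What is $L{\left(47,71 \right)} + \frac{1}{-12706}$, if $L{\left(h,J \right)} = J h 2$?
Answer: $\frac{84799843}{12706} \approx 6674.0$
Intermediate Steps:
$L{\left(h,J \right)} = 2 J h$
$L{\left(47,71 \right)} + \frac{1}{-12706} = 2 \cdot 71 \cdot 47 + \frac{1}{-12706} = 6674 - \frac{1}{12706} = \frac{84799843}{12706}$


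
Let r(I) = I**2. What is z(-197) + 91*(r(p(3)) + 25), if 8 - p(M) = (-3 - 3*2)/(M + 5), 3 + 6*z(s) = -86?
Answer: 1888769/192 ≈ 9837.3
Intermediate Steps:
z(s) = -89/6 (z(s) = -1/2 + (1/6)*(-86) = -1/2 - 43/3 = -89/6)
p(M) = 8 + 9/(5 + M) (p(M) = 8 - (-3 - 3*2)/(M + 5) = 8 - (-3 - 6)/(5 + M) = 8 - (-9)/(5 + M) = 8 + 9/(5 + M))
z(-197) + 91*(r(p(3)) + 25) = -89/6 + 91*(((49 + 8*3)/(5 + 3))**2 + 25) = -89/6 + 91*(((49 + 24)/8)**2 + 25) = -89/6 + 91*(((1/8)*73)**2 + 25) = -89/6 + 91*((73/8)**2 + 25) = -89/6 + 91*(5329/64 + 25) = -89/6 + 91*(6929/64) = -89/6 + 630539/64 = 1888769/192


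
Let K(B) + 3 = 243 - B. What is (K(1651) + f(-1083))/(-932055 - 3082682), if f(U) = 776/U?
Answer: 1528889/4347960171 ≈ 0.00035163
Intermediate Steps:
K(B) = 240 - B (K(B) = -3 + (243 - B) = 240 - B)
(K(1651) + f(-1083))/(-932055 - 3082682) = ((240 - 1*1651) + 776/(-1083))/(-932055 - 3082682) = ((240 - 1651) + 776*(-1/1083))/(-4014737) = (-1411 - 776/1083)*(-1/4014737) = -1528889/1083*(-1/4014737) = 1528889/4347960171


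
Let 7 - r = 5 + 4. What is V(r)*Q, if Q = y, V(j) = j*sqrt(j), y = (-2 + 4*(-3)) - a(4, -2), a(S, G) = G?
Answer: 24*I*sqrt(2) ≈ 33.941*I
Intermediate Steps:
r = -2 (r = 7 - (5 + 4) = 7 - 1*9 = 7 - 9 = -2)
y = -12 (y = (-2 + 4*(-3)) - 1*(-2) = (-2 - 12) + 2 = -14 + 2 = -12)
V(j) = j**(3/2)
Q = -12
V(r)*Q = (-2)**(3/2)*(-12) = -2*I*sqrt(2)*(-12) = 24*I*sqrt(2)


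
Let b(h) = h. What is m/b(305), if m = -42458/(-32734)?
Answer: 1633/383995 ≈ 0.0042527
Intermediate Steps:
m = 1633/1259 (m = -42458*(-1/32734) = 1633/1259 ≈ 1.2971)
m/b(305) = (1633/1259)/305 = (1633/1259)*(1/305) = 1633/383995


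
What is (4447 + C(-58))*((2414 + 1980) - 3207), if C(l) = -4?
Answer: 5273841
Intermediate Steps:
(4447 + C(-58))*((2414 + 1980) - 3207) = (4447 - 4)*((2414 + 1980) - 3207) = 4443*(4394 - 3207) = 4443*1187 = 5273841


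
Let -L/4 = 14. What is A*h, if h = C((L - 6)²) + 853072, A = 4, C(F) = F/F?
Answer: 3412292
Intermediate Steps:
L = -56 (L = -4*14 = -56)
C(F) = 1
h = 853073 (h = 1 + 853072 = 853073)
A*h = 4*853073 = 3412292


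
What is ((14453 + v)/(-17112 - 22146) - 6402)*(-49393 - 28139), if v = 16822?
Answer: 360898525078/727 ≈ 4.9642e+8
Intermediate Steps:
((14453 + v)/(-17112 - 22146) - 6402)*(-49393 - 28139) = ((14453 + 16822)/(-17112 - 22146) - 6402)*(-49393 - 28139) = (31275/(-39258) - 6402)*(-77532) = (31275*(-1/39258) - 6402)*(-77532) = (-3475/4362 - 6402)*(-77532) = -27928999/4362*(-77532) = 360898525078/727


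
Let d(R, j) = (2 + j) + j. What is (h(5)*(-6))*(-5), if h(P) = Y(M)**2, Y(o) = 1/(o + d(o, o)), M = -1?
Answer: 30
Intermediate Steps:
d(R, j) = 2 + 2*j
Y(o) = 1/(2 + 3*o) (Y(o) = 1/(o + (2 + 2*o)) = 1/(2 + 3*o))
h(P) = 1 (h(P) = (1/(2 + 3*(-1)))**2 = (1/(2 - 3))**2 = (1/(-1))**2 = (-1)**2 = 1)
(h(5)*(-6))*(-5) = (1*(-6))*(-5) = -6*(-5) = 30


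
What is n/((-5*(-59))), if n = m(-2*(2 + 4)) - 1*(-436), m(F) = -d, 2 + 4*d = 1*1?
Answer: 349/236 ≈ 1.4788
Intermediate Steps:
d = -¼ (d = -½ + (1*1)/4 = -½ + (¼)*1 = -½ + ¼ = -¼ ≈ -0.25000)
m(F) = ¼ (m(F) = -1*(-¼) = ¼)
n = 1745/4 (n = ¼ - 1*(-436) = ¼ + 436 = 1745/4 ≈ 436.25)
n/((-5*(-59))) = 1745/(4*((-5*(-59)))) = (1745/4)/295 = (1745/4)*(1/295) = 349/236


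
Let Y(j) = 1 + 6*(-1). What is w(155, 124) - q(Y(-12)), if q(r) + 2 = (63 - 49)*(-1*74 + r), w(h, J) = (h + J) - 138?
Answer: 1249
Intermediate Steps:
w(h, J) = -138 + J + h (w(h, J) = (J + h) - 138 = -138 + J + h)
Y(j) = -5 (Y(j) = 1 - 6 = -5)
q(r) = -1038 + 14*r (q(r) = -2 + (63 - 49)*(-1*74 + r) = -2 + 14*(-74 + r) = -2 + (-1036 + 14*r) = -1038 + 14*r)
w(155, 124) - q(Y(-12)) = (-138 + 124 + 155) - (-1038 + 14*(-5)) = 141 - (-1038 - 70) = 141 - 1*(-1108) = 141 + 1108 = 1249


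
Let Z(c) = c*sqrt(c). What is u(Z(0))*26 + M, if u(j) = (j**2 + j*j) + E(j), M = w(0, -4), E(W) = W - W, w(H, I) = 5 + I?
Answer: 1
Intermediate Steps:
Z(c) = c**(3/2)
E(W) = 0
M = 1 (M = 5 - 4 = 1)
u(j) = 2*j**2 (u(j) = (j**2 + j*j) + 0 = (j**2 + j**2) + 0 = 2*j**2 + 0 = 2*j**2)
u(Z(0))*26 + M = (2*(0**(3/2))**2)*26 + 1 = (2*0**2)*26 + 1 = (2*0)*26 + 1 = 0*26 + 1 = 0 + 1 = 1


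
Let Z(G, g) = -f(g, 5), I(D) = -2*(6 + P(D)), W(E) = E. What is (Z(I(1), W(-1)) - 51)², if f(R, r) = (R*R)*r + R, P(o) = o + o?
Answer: 3025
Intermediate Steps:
P(o) = 2*o
f(R, r) = R + r*R² (f(R, r) = R²*r + R = r*R² + R = R + r*R²)
I(D) = -12 - 4*D (I(D) = -2*(6 + 2*D) = -12 - 4*D)
Z(G, g) = -g*(1 + 5*g) (Z(G, g) = -g*(1 + g*5) = -g*(1 + 5*g))
(Z(I(1), W(-1)) - 51)² = (-1*(-1)*(1 + 5*(-1)) - 51)² = (-1*(-1)*(1 - 5) - 51)² = (-1*(-1)*(-4) - 51)² = (-4 - 51)² = (-55)² = 3025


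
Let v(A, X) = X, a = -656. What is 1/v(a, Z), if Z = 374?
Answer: 1/374 ≈ 0.0026738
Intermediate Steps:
1/v(a, Z) = 1/374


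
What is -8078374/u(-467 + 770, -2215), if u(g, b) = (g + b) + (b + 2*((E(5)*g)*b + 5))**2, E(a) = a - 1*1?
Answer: -8078374/28851561961313 ≈ -2.8000e-7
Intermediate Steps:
E(a) = -1 + a (E(a) = a - 1 = -1 + a)
u(g, b) = b + g + (10 + b + 8*b*g)**2 (u(g, b) = (g + b) + (b + 2*(((-1 + 5)*g)*b + 5))**2 = (b + g) + (b + 2*((4*g)*b + 5))**2 = (b + g) + (b + 2*(4*b*g + 5))**2 = (b + g) + (b + 2*(5 + 4*b*g))**2 = (b + g) + (b + (10 + 8*b*g))**2 = (b + g) + (10 + b + 8*b*g)**2 = b + g + (10 + b + 8*b*g)**2)
-8078374/u(-467 + 770, -2215) = -8078374/(-2215 + (-467 + 770) + (10 - 2215 + 8*(-2215)*(-467 + 770))**2) = -8078374/(-2215 + 303 + (10 - 2215 + 8*(-2215)*303)**2) = -8078374/(-2215 + 303 + (10 - 2215 - 5369160)**2) = -8078374/(-2215 + 303 + (-5371365)**2) = -8078374/(-2215 + 303 + 28851561963225) = -8078374/28851561961313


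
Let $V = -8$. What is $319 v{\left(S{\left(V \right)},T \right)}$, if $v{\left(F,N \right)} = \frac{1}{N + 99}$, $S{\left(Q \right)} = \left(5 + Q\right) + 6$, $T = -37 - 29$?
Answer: $\frac{29}{3} \approx 9.6667$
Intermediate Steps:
$T = -66$ ($T = -37 - 29 = -66$)
$S{\left(Q \right)} = 11 + Q$
$v{\left(F,N \right)} = \frac{1}{99 + N}$
$319 v{\left(S{\left(V \right)},T \right)} = \frac{319}{99 - 66} = \frac{319}{33} = 319 \cdot \frac{1}{33} = \frac{29}{3}$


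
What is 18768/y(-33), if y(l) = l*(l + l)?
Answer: 3128/363 ≈ 8.6171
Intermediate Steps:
y(l) = 2*l**2 (y(l) = l*(2*l) = 2*l**2)
18768/y(-33) = 18768/((2*(-33)**2)) = 18768/((2*1089)) = 18768/2178 = 18768*(1/2178) = 3128/363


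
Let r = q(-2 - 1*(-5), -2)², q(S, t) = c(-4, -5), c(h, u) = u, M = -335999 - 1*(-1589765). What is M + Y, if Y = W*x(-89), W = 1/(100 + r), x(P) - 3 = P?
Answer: 156720664/125 ≈ 1.2538e+6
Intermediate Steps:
M = 1253766 (M = -335999 + 1589765 = 1253766)
q(S, t) = -5
r = 25 (r = (-5)² = 25)
x(P) = 3 + P
W = 1/125 (W = 1/(100 + 25) = 1/125 ≈ 0.0080000)
Y = -86/125 (Y = (3 - 89)/125 = (1/125)*(-86) = -86/125 ≈ -0.68800)
M + Y = 1253766 - 86/125 = 156720664/125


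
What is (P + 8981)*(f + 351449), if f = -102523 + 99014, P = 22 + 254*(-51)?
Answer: -1374710940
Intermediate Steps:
P = -12932 (P = 22 - 12954 = -12932)
f = -3509
(P + 8981)*(f + 351449) = (-12932 + 8981)*(-3509 + 351449) = -3951*347940 = -1374710940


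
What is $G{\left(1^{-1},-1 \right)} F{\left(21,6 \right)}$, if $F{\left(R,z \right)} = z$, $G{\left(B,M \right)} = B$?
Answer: $6$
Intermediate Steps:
$G{\left(1^{-1},-1 \right)} F{\left(21,6 \right)} = 1^{-1} \cdot 6 = 1 \cdot 6 = 6$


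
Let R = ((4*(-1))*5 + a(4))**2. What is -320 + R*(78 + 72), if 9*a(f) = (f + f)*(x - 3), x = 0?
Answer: 230240/3 ≈ 76747.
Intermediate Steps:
a(f) = -2*f/3 (a(f) = ((f + f)*(0 - 3))/9 = ((2*f)*(-3))/9 = (-6*f)/9 = -2*f/3)
R = 4624/9 (R = ((4*(-1))*5 - 2/3*4)**2 = (-4*5 - 8/3)**2 = (-20 - 8/3)**2 = (-68/3)**2 = 4624/9 ≈ 513.78)
-320 + R*(78 + 72) = -320 + 4624*(78 + 72)/9 = -320 + (4624/9)*150 = -320 + 231200/3 = 230240/3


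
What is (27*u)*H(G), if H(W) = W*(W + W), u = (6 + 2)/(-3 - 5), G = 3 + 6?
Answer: -4374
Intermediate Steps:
G = 9
u = -1 (u = 8/(-8) = 8*(-1/8) = -1)
H(W) = 2*W**2 (H(W) = W*(2*W) = 2*W**2)
(27*u)*H(G) = (27*(-1))*(2*9**2) = -54*81 = -27*162 = -4374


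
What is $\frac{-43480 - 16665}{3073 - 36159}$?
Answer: $\frac{60145}{33086} \approx 1.8178$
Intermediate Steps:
$\frac{-43480 - 16665}{3073 - 36159} = - \frac{60145}{-33086} = \left(-60145\right) \left(- \frac{1}{33086}\right) = \frac{60145}{33086}$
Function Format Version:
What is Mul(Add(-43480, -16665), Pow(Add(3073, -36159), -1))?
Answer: Rational(60145, 33086) ≈ 1.8178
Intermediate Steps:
Mul(Add(-43480, -16665), Pow(Add(3073, -36159), -1)) = Mul(-60145, Pow(-33086, -1)) = Mul(-60145, Rational(-1, 33086)) = Rational(60145, 33086)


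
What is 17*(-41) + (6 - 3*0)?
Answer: -691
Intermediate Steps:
17*(-41) + (6 - 3*0) = -697 + (6 + 0) = -697 + 6 = -691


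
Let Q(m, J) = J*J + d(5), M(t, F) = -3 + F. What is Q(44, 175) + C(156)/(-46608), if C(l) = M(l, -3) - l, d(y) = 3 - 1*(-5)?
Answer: 237957171/7768 ≈ 30633.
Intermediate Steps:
d(y) = 8 (d(y) = 3 + 5 = 8)
Q(m, J) = 8 + J² (Q(m, J) = J*J + 8 = J² + 8 = 8 + J²)
C(l) = -6 - l (C(l) = (-3 - 3) - l = -6 - l)
Q(44, 175) + C(156)/(-46608) = (8 + 175²) + (-6 - 1*156)/(-46608) = (8 + 30625) + (-6 - 156)*(-1/46608) = 30633 - 162*(-1/46608) = 30633 + 27/7768 = 237957171/7768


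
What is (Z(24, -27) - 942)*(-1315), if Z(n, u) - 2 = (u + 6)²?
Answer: 656185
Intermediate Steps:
Z(n, u) = 2 + (6 + u)² (Z(n, u) = 2 + (u + 6)² = 2 + (6 + u)²)
(Z(24, -27) - 942)*(-1315) = ((2 + (6 - 27)²) - 942)*(-1315) = ((2 + (-21)²) - 942)*(-1315) = ((2 + 441) - 942)*(-1315) = (443 - 942)*(-1315) = -499*(-1315) = 656185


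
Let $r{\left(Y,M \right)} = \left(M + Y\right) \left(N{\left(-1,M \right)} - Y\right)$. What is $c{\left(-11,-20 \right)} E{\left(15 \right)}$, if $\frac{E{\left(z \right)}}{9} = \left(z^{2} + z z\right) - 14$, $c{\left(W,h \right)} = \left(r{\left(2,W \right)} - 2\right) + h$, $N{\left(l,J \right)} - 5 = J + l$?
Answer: $231516$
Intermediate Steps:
$N{\left(l,J \right)} = 5 + J + l$ ($N{\left(l,J \right)} = 5 + \left(J + l\right) = 5 + J + l$)
$r{\left(Y,M \right)} = \left(M + Y\right) \left(4 + M - Y\right)$ ($r{\left(Y,M \right)} = \left(M + Y\right) \left(\left(5 + M - 1\right) - Y\right) = \left(M + Y\right) \left(\left(4 + M\right) - Y\right) = \left(M + Y\right) \left(4 + M - Y\right)$)
$c{\left(W,h \right)} = 2 + h + W^{2} + 4 W$ ($c{\left(W,h \right)} = \left(\left(W^{2} - 2^{2} + 4 W + 4 \cdot 2\right) - 2\right) + h = \left(\left(W^{2} - 4 + 4 W + 8\right) - 2\right) + h = \left(\left(4 + W^{2} + 4 W\right) - 2\right) + h = \left(2 + W^{2} + 4 W\right) + h = 2 + h + W^{2} + 4 W$)
$E{\left(z \right)} = -126 + 18 z^{2}$ ($E{\left(z \right)} = 9 \left(\left(z^{2} + z z\right) - 14\right) = 9 \left(\left(z^{2} + z^{2}\right) - 14\right) = 9 \left(2 z^{2} - 14\right) = 9 \left(-14 + 2 z^{2}\right) = -126 + 18 z^{2}$)
$c{\left(-11,-20 \right)} E{\left(15 \right)} = \left(2 - 20 - 11 \left(4 - 11\right)\right) \left(-126 + 18 \cdot 15^{2}\right) = \left(2 - 20 - -77\right) \left(-126 + 18 \cdot 225\right) = \left(2 - 20 + 77\right) \left(-126 + 4050\right) = 59 \cdot 3924 = 231516$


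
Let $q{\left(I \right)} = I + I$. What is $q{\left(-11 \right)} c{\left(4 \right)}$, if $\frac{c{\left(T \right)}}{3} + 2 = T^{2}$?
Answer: $-924$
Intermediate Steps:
$q{\left(I \right)} = 2 I$
$c{\left(T \right)} = -6 + 3 T^{2}$
$q{\left(-11 \right)} c{\left(4 \right)} = 2 \left(-11\right) \left(-6 + 3 \cdot 4^{2}\right) = - 22 \left(-6 + 3 \cdot 16\right) = - 22 \left(-6 + 48\right) = \left(-22\right) 42 = -924$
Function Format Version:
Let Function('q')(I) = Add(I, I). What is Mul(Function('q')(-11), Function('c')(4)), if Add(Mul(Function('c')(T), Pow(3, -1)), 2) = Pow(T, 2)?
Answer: -924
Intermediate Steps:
Function('q')(I) = Mul(2, I)
Function('c')(T) = Add(-6, Mul(3, Pow(T, 2)))
Mul(Function('q')(-11), Function('c')(4)) = Mul(Mul(2, -11), Add(-6, Mul(3, Pow(4, 2)))) = Mul(-22, Add(-6, Mul(3, 16))) = Mul(-22, Add(-6, 48)) = Mul(-22, 42) = -924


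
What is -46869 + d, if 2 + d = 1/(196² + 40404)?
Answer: -3694372219/78820 ≈ -46871.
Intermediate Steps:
d = -157639/78820 (d = -2 + 1/(196² + 40404) = -2 + 1/(38416 + 40404) = -2 + 1/78820 = -157639/78820 ≈ -2.0000)
-46869 + d = -46869 - 157639/78820 = -3694372219/78820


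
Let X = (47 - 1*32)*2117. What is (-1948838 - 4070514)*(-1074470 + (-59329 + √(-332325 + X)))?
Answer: 6824735278248 - 6019352*I*√300570 ≈ 6.8247e+12 - 3.3001e+9*I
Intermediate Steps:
X = 31755 (X = (47 - 32)*2117 = 15*2117 = 31755)
(-1948838 - 4070514)*(-1074470 + (-59329 + √(-332325 + X))) = (-1948838 - 4070514)*(-1074470 + (-59329 + √(-332325 + 31755))) = -6019352*(-1074470 + (-59329 + √(-300570))) = -6019352*(-1074470 + (-59329 + I*√300570)) = -6019352*(-1133799 + I*√300570) = 6824735278248 - 6019352*I*√300570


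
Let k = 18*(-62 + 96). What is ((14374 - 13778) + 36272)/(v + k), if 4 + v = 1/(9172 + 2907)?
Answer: 445328572/7344033 ≈ 60.638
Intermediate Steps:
k = 612 (k = 18*34 = 612)
v = -48315/12079 (v = -4 + 1/(9172 + 2907) = -4 + 1/12079 = -48315/12079 ≈ -3.9999)
((14374 - 13778) + 36272)/(v + k) = ((14374 - 13778) + 36272)/(-48315/12079 + 612) = (596 + 36272)/(7344033/12079) = 36868*(12079/7344033) = 445328572/7344033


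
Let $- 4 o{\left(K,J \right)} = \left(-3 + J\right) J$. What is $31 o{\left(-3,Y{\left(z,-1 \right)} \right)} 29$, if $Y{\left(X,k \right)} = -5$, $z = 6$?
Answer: $-8990$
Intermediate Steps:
$o{\left(K,J \right)} = - \frac{J \left(-3 + J\right)}{4}$ ($o{\left(K,J \right)} = - \frac{\left(-3 + J\right) J}{4} = - \frac{J \left(-3 + J\right)}{4}$)
$31 o{\left(-3,Y{\left(z,-1 \right)} \right)} 29 = 31 \cdot \frac{1}{4} \left(-5\right) \left(3 - -5\right) 29 = 31 \cdot \frac{1}{4} \left(-5\right) \left(3 + 5\right) 29 = 31 \cdot \frac{1}{4} \left(-5\right) 8 \cdot 29 = 31 \left(-10\right) 29 = \left(-310\right) 29 = -8990$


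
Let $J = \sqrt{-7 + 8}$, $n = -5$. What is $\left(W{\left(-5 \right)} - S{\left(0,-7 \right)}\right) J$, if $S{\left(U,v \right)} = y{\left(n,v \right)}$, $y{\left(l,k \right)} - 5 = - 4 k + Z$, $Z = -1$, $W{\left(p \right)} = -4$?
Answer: $-36$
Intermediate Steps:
$y{\left(l,k \right)} = 4 - 4 k$ ($y{\left(l,k \right)} = 5 - \left(1 + 4 k\right) = 4 - 4 k$)
$S{\left(U,v \right)} = 4 - 4 v$
$J = 1$ ($J = \sqrt{1} = 1$)
$\left(W{\left(-5 \right)} - S{\left(0,-7 \right)}\right) J = \left(-4 - \left(4 - -28\right)\right) 1 = \left(-4 - \left(4 + 28\right)\right) 1 = \left(-4 - 32\right) 1 = \left(-36\right) 1 = -36$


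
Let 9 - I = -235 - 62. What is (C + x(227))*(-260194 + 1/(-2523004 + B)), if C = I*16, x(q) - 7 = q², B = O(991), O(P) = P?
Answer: -37031392294313936/2522013 ≈ -1.4683e+10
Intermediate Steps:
B = 991
I = 306 (I = 9 - (-235 - 62) = 9 - 1*(-297) = 9 + 297 = 306)
x(q) = 7 + q²
C = 4896 (C = 306*16 = 4896)
(C + x(227))*(-260194 + 1/(-2523004 + B)) = (4896 + (7 + 227²))*(-260194 + 1/(-2523004 + 991)) = (4896 + (7 + 51529))*(-260194 + 1/(-2522013)) = (4896 + 51536)*(-260194 - 1/2522013) = 56432*(-656212650523/2522013) = -37031392294313936/2522013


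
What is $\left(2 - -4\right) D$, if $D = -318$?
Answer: $-1908$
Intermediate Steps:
$\left(2 - -4\right) D = \left(2 - -4\right) \left(-318\right) = \left(2 + 4\right) \left(-318\right) = 6 \left(-318\right) = -1908$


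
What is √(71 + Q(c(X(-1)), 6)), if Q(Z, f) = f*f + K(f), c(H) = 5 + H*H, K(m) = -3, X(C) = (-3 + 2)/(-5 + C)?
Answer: 2*√26 ≈ 10.198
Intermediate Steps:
X(C) = -1/(-5 + C)
c(H) = 5 + H²
Q(Z, f) = -3 + f² (Q(Z, f) = f*f - 3 = f² - 3 = -3 + f²)
√(71 + Q(c(X(-1)), 6)) = √(71 + (-3 + 6²)) = √(71 + (-3 + 36)) = √(71 + 33) = √104 = 2*√26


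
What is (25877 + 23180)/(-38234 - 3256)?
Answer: -49057/41490 ≈ -1.1824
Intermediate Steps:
(25877 + 23180)/(-38234 - 3256) = 49057/(-41490) = 49057*(-1/41490) = -49057/41490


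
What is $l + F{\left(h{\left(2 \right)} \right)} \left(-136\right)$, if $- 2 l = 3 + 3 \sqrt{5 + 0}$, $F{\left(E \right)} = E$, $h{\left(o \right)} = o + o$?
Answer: $- \frac{1091}{2} - \frac{3 \sqrt{5}}{2} \approx -548.85$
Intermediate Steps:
$h{\left(o \right)} = 2 o$
$l = - \frac{3}{2} - \frac{3 \sqrt{5}}{2}$ ($l = - \frac{3 + 3 \sqrt{5 + 0}}{2} = - \frac{3 + 3 \sqrt{5}}{2} = - \frac{3}{2} - \frac{3 \sqrt{5}}{2} \approx -4.8541$)
$l + F{\left(h{\left(2 \right)} \right)} \left(-136\right) = \left(- \frac{3}{2} - \frac{3 \sqrt{5}}{2}\right) + 2 \cdot 2 \left(-136\right) = \left(- \frac{3}{2} - \frac{3 \sqrt{5}}{2}\right) + 4 \left(-136\right) = \left(- \frac{3}{2} - \frac{3 \sqrt{5}}{2}\right) - 544 = - \frac{1091}{2} - \frac{3 \sqrt{5}}{2}$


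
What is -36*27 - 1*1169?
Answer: -2141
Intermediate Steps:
-36*27 - 1*1169 = -972 - 1169 = -2141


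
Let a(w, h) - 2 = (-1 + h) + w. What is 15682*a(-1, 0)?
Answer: 0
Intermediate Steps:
a(w, h) = 1 + h + w (a(w, h) = 2 + ((-1 + h) + w) = 2 + (-1 + h + w) = 1 + h + w)
15682*a(-1, 0) = 15682*(1 + 0 - 1) = 15682*0 = 0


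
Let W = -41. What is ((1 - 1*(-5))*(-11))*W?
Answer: 2706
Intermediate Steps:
((1 - 1*(-5))*(-11))*W = ((1 - 1*(-5))*(-11))*(-41) = ((1 + 5)*(-11))*(-41) = (6*(-11))*(-41) = -66*(-41) = 2706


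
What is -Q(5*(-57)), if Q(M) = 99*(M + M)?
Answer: 56430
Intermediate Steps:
Q(M) = 198*M (Q(M) = 99*(2*M) = 198*M)
-Q(5*(-57)) = -198*5*(-57) = -198*(-285) = -1*(-56430) = 56430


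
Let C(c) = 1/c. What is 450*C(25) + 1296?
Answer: 1314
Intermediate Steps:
C(c) = 1/c
450*C(25) + 1296 = 450/25 + 1296 = 450*(1/25) + 1296 = 18 + 1296 = 1314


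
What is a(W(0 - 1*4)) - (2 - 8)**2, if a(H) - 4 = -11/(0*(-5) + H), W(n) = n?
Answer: -117/4 ≈ -29.250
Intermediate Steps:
a(H) = 4 - 11/H (a(H) = 4 - 11/(0*(-5) + H) = 4 - 11/(0 + H) = 4 - 11/H)
a(W(0 - 1*4)) - (2 - 8)**2 = (4 - 11/(0 - 1*4)) - (2 - 8)**2 = (4 - 11/(0 - 4)) - 1*(-6)**2 = (4 - 11/(-4)) - 1*36 = (4 - 11*(-1/4)) - 36 = (4 + 11/4) - 36 = 27/4 - 36 = -117/4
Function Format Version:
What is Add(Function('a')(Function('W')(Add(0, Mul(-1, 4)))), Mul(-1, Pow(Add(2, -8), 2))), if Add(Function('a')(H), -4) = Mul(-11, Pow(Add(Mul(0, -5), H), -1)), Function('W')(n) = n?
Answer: Rational(-117, 4) ≈ -29.250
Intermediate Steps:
Function('a')(H) = Add(4, Mul(-11, Pow(H, -1))) (Function('a')(H) = Add(4, Mul(-11, Pow(Add(Mul(0, -5), H), -1))) = Add(4, Mul(-11, Pow(Add(0, H), -1))) = Add(4, Mul(-11, Pow(H, -1))))
Add(Function('a')(Function('W')(Add(0, Mul(-1, 4)))), Mul(-1, Pow(Add(2, -8), 2))) = Add(Add(4, Mul(-11, Pow(Add(0, Mul(-1, 4)), -1))), Mul(-1, Pow(Add(2, -8), 2))) = Add(Add(4, Mul(-11, Pow(Add(0, -4), -1))), Mul(-1, Pow(-6, 2))) = Add(Add(4, Mul(-11, Pow(-4, -1))), Mul(-1, 36)) = Add(Add(4, Mul(-11, Rational(-1, 4))), -36) = Add(Add(4, Rational(11, 4)), -36) = Add(Rational(27, 4), -36) = Rational(-117, 4)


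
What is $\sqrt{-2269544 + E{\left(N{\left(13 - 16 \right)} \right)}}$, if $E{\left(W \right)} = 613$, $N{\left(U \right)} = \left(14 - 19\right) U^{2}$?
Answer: $i \sqrt{2268931} \approx 1506.3 i$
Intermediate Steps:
$N{\left(U \right)} = - 5 U^{2}$ ($N{\left(U \right)} = \left(14 - 19\right) U^{2} = - 5 U^{2}$)
$\sqrt{-2269544 + E{\left(N{\left(13 - 16 \right)} \right)}} = \sqrt{-2269544 + 613} = \sqrt{-2268931} = i \sqrt{2268931}$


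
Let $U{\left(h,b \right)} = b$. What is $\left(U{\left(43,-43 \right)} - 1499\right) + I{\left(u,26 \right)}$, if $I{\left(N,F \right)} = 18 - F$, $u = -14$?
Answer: $-1550$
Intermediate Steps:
$\left(U{\left(43,-43 \right)} - 1499\right) + I{\left(u,26 \right)} = \left(-43 - 1499\right) + \left(18 - 26\right) = -1542 + \left(18 - 26\right) = -1542 - 8 = -1550$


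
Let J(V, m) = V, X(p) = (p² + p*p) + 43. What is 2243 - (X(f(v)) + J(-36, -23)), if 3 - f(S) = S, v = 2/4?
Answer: 4447/2 ≈ 2223.5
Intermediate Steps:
v = ½ (v = 2*(¼) = ½ ≈ 0.50000)
f(S) = 3 - S
X(p) = 43 + 2*p² (X(p) = (p² + p²) + 43 = 2*p² + 43 = 43 + 2*p²)
2243 - (X(f(v)) + J(-36, -23)) = 2243 - ((43 + 2*(3 - 1*½)²) - 36) = 2243 - ((43 + 2*(3 - ½)²) - 36) = 2243 - ((43 + 2*(5/2)²) - 36) = 2243 - ((43 + 2*(25/4)) - 36) = 2243 - ((43 + 25/2) - 36) = 2243 - (111/2 - 36) = 2243 - 1*39/2 = 2243 - 39/2 = 4447/2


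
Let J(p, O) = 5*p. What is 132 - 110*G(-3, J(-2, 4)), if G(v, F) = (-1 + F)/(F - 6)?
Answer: 451/8 ≈ 56.375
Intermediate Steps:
G(v, F) = (-1 + F)/(-6 + F)
132 - 110*G(-3, J(-2, 4)) = 132 - 110*(-1 + 5*(-2))/(-6 + 5*(-2)) = 132 - 110*(-1 - 10)/(-6 - 10) = 132 - 110*(-11)/(-16) = 132 - (-55)*(-11)/8 = 132 - 110*11/16 = 132 - 605/8 = 451/8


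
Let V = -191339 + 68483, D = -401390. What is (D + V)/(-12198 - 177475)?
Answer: 524246/189673 ≈ 2.7639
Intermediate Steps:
V = -122856
(D + V)/(-12198 - 177475) = (-401390 - 122856)/(-12198 - 177475) = -524246/(-189673) = -524246*(-1/189673) = 524246/189673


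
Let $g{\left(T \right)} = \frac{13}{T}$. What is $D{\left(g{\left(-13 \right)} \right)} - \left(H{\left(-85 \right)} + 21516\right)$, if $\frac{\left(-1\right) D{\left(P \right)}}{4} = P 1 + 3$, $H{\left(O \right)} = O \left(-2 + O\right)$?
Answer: $-28919$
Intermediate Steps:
$D{\left(P \right)} = -12 - 4 P$ ($D{\left(P \right)} = - 4 \left(P 1 + 3\right) = - 4 \left(P + 3\right) = - 4 \left(3 + P\right) = -12 - 4 P$)
$D{\left(g{\left(-13 \right)} \right)} - \left(H{\left(-85 \right)} + 21516\right) = \left(-12 - 4 \frac{13}{-13}\right) - \left(- 85 \left(-2 - 85\right) + 21516\right) = \left(-12 - 4 \cdot 13 \left(- \frac{1}{13}\right)\right) - \left(\left(-85\right) \left(-87\right) + 21516\right) = \left(-12 - -4\right) - \left(7395 + 21516\right) = \left(-12 + 4\right) - 28911 = -8 - 28911 = -28919$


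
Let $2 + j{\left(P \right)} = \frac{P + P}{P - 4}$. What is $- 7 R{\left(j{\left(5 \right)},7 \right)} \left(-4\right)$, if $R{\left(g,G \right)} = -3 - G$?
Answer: $-280$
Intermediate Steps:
$j{\left(P \right)} = -2 + \frac{2 P}{-4 + P}$ ($j{\left(P \right)} = -2 + \frac{P + P}{P - 4} = -2 + \frac{2 P}{-4 + P}$)
$- 7 R{\left(j{\left(5 \right)},7 \right)} \left(-4\right) = - 7 \left(-3 - 7\right) \left(-4\right) = \left(-7\right) \left(-10\right) \left(-4\right) = 70 \left(-4\right) = -280$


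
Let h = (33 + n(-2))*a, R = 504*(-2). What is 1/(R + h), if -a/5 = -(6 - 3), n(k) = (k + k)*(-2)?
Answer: -1/393 ≈ -0.0025445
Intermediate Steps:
n(k) = -4*k (n(k) = (2*k)*(-2) = -4*k)
R = -1008
a = 15 (a = -(-5)*(6 - 3) = -(-5)*3 = -5*(-3) = 15)
h = 615 (h = (33 - 4*(-2))*15 = (33 + 8)*15 = 41*15 = 615)
1/(R + h) = 1/(-1008 + 615) = 1/(-393) = -1/393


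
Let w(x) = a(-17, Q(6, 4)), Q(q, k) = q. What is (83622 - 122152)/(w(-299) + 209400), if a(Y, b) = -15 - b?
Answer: -38530/209379 ≈ -0.18402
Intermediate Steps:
w(x) = -21 (w(x) = -15 - 1*6 = -15 - 6 = -21)
(83622 - 122152)/(w(-299) + 209400) = (83622 - 122152)/(-21 + 209400) = -38530/209379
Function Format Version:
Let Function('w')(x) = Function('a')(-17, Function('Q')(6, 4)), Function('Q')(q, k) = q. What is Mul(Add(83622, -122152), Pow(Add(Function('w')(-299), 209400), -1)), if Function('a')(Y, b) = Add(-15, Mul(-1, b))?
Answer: Rational(-38530, 209379) ≈ -0.18402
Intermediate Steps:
Function('w')(x) = -21 (Function('w')(x) = Add(-15, Mul(-1, 6)) = Add(-15, -6) = -21)
Mul(Add(83622, -122152), Pow(Add(Function('w')(-299), 209400), -1)) = Mul(Add(83622, -122152), Pow(Add(-21, 209400), -1)) = Mul(-38530, Pow(209379, -1)) = Mul(-38530, Rational(1, 209379)) = Rational(-38530, 209379)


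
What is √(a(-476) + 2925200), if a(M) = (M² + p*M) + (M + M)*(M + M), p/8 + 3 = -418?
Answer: 8*√88457 ≈ 2379.3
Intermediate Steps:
p = -3368 (p = -24 + 8*(-418) = -24 - 3344 = -3368)
a(M) = -3368*M + 5*M² (a(M) = (M² - 3368*M) + (M + M)*(M + M) = (M² - 3368*M) + (2*M)*(2*M) = (M² - 3368*M) + 4*M² = -3368*M + 5*M²)
√(a(-476) + 2925200) = √(-476*(-3368 + 5*(-476)) + 2925200) = √(-476*(-3368 - 2380) + 2925200) = √(-476*(-5748) + 2925200) = √(2736048 + 2925200) = √5661248 = 8*√88457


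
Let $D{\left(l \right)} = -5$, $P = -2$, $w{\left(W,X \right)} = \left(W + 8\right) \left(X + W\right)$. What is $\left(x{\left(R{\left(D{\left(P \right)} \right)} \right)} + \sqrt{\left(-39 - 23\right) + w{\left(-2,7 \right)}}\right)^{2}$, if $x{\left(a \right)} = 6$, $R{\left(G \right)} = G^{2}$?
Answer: $4 + 48 i \sqrt{2} \approx 4.0 + 67.882 i$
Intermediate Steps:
$w{\left(W,X \right)} = \left(8 + W\right) \left(W + X\right)$
$\left(x{\left(R{\left(D{\left(P \right)} \right)} \right)} + \sqrt{\left(-39 - 23\right) + w{\left(-2,7 \right)}}\right)^{2} = \left(6 + \sqrt{\left(-39 - 23\right) + \left(\left(-2\right)^{2} + 8 \left(-2\right) + 8 \cdot 7 - 14\right)}\right)^{2} = \left(6 + \sqrt{-62 + \left(4 - 16 + 56 - 14\right)}\right)^{2} = \left(6 + \sqrt{-62 + 30}\right)^{2} = \left(6 + \sqrt{-32}\right)^{2} = \left(6 + 4 i \sqrt{2}\right)^{2}$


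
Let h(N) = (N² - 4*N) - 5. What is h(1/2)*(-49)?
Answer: 1323/4 ≈ 330.75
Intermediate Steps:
h(N) = -5 + N² - 4*N
h(1/2)*(-49) = (-5 + (1/2)² - 4/2)*(-49) = (-5 + (½)² - 4*½)*(-49) = (-5 + ¼ - 2)*(-49) = -27/4*(-49) = 1323/4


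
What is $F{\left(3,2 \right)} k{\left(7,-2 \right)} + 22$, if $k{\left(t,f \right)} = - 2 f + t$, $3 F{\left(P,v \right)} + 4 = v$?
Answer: $\frac{44}{3} \approx 14.667$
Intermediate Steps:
$F{\left(P,v \right)} = - \frac{4}{3} + \frac{v}{3}$
$k{\left(t,f \right)} = t - 2 f$
$F{\left(3,2 \right)} k{\left(7,-2 \right)} + 22 = \left(- \frac{4}{3} + \frac{1}{3} \cdot 2\right) \left(7 - -4\right) + 22 = \left(- \frac{4}{3} + \frac{2}{3}\right) \left(7 + 4\right) + 22 = \left(- \frac{2}{3}\right) 11 + 22 = - \frac{22}{3} + 22 = \frac{44}{3}$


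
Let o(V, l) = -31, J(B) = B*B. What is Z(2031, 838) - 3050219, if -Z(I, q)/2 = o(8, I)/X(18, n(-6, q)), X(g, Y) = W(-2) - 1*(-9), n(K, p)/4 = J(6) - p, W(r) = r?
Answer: -21351471/7 ≈ -3.0502e+6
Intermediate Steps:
J(B) = B²
n(K, p) = 144 - 4*p (n(K, p) = 4*(6² - p) = 4*(36 - p) = 144 - 4*p)
X(g, Y) = 7 (X(g, Y) = -2 - 1*(-9) = -2 + 9 = 7)
Z(I, q) = 62/7 (Z(I, q) = -(-62)/7 = -2*(-31/7) = 62/7)
Z(2031, 838) - 3050219 = 62/7 - 3050219 = -21351471/7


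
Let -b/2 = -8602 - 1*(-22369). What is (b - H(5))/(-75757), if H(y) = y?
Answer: 27539/75757 ≈ 0.36352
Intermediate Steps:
b = -27534 (b = -2*(-8602 - 1*(-22369)) = -2*(-8602 + 22369) = -2*13767 = -27534)
(b - H(5))/(-75757) = (-27534 - 1*5)/(-75757) = (-27534 - 5)*(-1/75757) = -27539*(-1/75757) = 27539/75757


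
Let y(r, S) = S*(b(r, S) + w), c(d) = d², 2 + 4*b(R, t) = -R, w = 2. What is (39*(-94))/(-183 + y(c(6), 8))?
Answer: 1222/81 ≈ 15.086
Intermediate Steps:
b(R, t) = -½ - R/4 (b(R, t) = -½ + (-R)/4 = -½ - R/4)
y(r, S) = S*(3/2 - r/4) (y(r, S) = S*((-½ - r/4) + 2) = S*(3/2 - r/4))
(39*(-94))/(-183 + y(c(6), 8)) = (39*(-94))/(-183 + (¼)*8*(6 - 1*6²)) = -3666/(-183 + (¼)*8*(6 - 1*36)) = -3666/(-183 + (¼)*8*(6 - 36)) = -3666/(-183 + (¼)*8*(-30)) = -3666/(-183 - 60) = -3666/(-243) = -3666*(-1/243) = 1222/81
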